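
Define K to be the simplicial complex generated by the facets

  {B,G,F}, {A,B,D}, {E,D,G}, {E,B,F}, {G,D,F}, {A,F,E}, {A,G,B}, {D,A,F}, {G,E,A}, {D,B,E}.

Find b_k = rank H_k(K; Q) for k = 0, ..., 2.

K has 6 vertices, 15 edges, 10 triangles.
rank ∂_0 = 0, rank ∂_1 = 5 ⇒ b_0 = 6 − 0 − 5 = 1; all invariant factors of ∂_1 are 1 so no torsion. So H_0 ≅ Z.
rank ∂_1 = 5, rank ∂_2 = 10 ⇒ b_1 = 15 − 5 − 10 = 0; ∂_2 has invariant factor(s) [2] giving torsion. So H_1 ≅ Z_2.
rank ∂_2 = 10, rank ∂_3 = 0 ⇒ b_2 = 10 − 10 − 0 = 0. So H_2 ≅ 0.

b_0 = 1, b_1 = 0, b_2 = 0.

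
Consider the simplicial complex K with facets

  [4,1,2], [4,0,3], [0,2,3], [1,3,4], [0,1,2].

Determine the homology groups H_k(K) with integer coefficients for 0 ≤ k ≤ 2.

H_0 = Z,  H_1 = Z,  H_2 = 0.

K has 5 vertices, 10 edges, 5 triangles.
rank ∂_0 = 0, rank ∂_1 = 4 ⇒ b_0 = 5 − 0 − 4 = 1; all invariant factors of ∂_1 are 1 so no torsion. So H_0 = Z.
rank ∂_1 = 4, rank ∂_2 = 5 ⇒ b_1 = 10 − 4 − 5 = 1; all invariant factors of ∂_2 are 1 so no torsion. So H_1 = Z.
rank ∂_2 = 5, rank ∂_3 = 0 ⇒ b_2 = 5 − 5 − 0 = 0. So H_2 = 0.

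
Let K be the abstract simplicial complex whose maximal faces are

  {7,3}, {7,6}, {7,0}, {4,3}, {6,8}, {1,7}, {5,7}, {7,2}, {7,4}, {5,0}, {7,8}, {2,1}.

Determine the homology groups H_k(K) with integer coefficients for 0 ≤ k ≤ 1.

K has 9 vertices, 12 edges.
rank ∂_0 = 0, rank ∂_1 = 8 ⇒ b_0 = 9 − 0 − 8 = 1; all invariant factors of ∂_1 are 1 so no torsion. So H_0 ≅ Z.
rank ∂_1 = 8, rank ∂_2 = 0 ⇒ b_1 = 12 − 8 − 0 = 4. So H_1 ≅ Z^4.

H_0 = Z,  H_1 = Z^4.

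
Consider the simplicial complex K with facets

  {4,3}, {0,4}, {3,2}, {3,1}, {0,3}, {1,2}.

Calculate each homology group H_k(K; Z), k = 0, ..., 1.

H_0 ≅ Z,  H_1 ≅ Z^2.

Take the total order 0 < 1 < 2 < 3 < 4 on the vertex set. Then K (dimension 1) consists of the simplices:

  0-simplices (5): [0], [1], [2], [3], [4]
  1-simplices (6): [0,3], [0,4], [1,2], [1,3], [2,3], [3,4]

so the chain groups are C_0 ≅ Z^5, C_1 ≅ Z^6.

Boundary ∂_1: C_1 → C_0 maps an edge to its endpoints' difference, ∂[p,q] = q − p.
The 5×6 boundary matrix has rank 4 and Smith normal form diag(1,1,1,1).

Computing H_k = (kernel of ∂_k) / (image of ∂_{k+1}):

  H_0: rank C_0 − rank ∂_1 = 5 − 4 = 1, and the invariant factors of ∂_1 are all 1, so H_0 ≅ Z.
  H_1: rank ker ∂_1 − rank ∂_2 = (6 − 4) − 0 = 2, and there is no ∂_2, so H_1 ≅ Z^2.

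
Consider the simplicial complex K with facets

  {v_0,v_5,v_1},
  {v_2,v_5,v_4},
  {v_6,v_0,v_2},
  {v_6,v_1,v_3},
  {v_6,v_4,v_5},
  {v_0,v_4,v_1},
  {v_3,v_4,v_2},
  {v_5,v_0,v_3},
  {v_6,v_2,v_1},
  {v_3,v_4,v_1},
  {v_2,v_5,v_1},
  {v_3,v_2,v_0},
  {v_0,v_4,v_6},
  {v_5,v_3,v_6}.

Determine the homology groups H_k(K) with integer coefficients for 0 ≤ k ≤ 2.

H_0 ≅ Z,  H_1 ≅ Z^2,  H_2 ≅ Z.

Take the total order v_0 < v_1 < v_2 < v_3 < v_4 < v_5 < v_6 on the vertex set. Then K (dimension 2) consists of the simplices:

  0-simplices (7): [v_0], [v_1], [v_2], [v_3], [v_4], [v_5], [v_6]
  1-simplices (21): (21 of them)
  2-simplices (14): (14 of them)

giving chain groups C_0 ≅ Z^7, C_1 ≅ Z^21, C_2 ≅ Z^14.

∂_1: C_1 → C_0 maps an edge to its endpoints' difference, ∂[p,q] = q − p. For instance
  ∂[v_4,v_5] = [v_5] − [v_4].
This gives a 7×21 integer matrix of rank 6; reducing to Smith normal form yields diagonal entries (1,1,1,1,1,1).

The boundary map ∂_2: C_2 → C_1 maps a triangle to the signed sum of its edges. For instance
  ∂[v_0,v_2,v_3] = [v_2,v_3] − [v_0,v_3] + [v_0,v_2],
  ∂[v_0,v_4,v_6] = [v_4,v_6] − [v_0,v_6] + [v_0,v_4].
The 21×14 boundary matrix has rank 13 and Smith normal form diag(1,1,1,1,1,1,1,1,1,1,1,1,1).

Now H_k = ker ∂_k / im ∂_{k+1}, so:

  H_0: rank C_0 − rank ∂_1 = 7 − 6 = 1, and the invariant factors of ∂_1 are all 1, so H_0 = Z.
  H_1: rank ker ∂_1 − rank ∂_2 = (21 − 6) − 13 = 2, and the invariant factors of ∂_2 are all 1, so H_1 = Z^2.
  H_2: rank ker ∂_2 − rank ∂_3 = (14 − 13) − 0 = 1, and there is no ∂_3, so H_2 = Z.

As a check, the Euler characteristic is 7 − 21 + 14 = 0, which agrees with 1 − 2 + 1 = 0.
(K is a triangulation of the torus T^2.)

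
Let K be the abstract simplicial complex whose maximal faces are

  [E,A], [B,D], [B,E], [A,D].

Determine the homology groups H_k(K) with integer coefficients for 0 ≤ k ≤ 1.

H_0 = Z,  H_1 = Z.

K has 4 vertices, 4 edges.
rank ∂_0 = 0, rank ∂_1 = 3 ⇒ b_0 = 4 − 0 − 3 = 1; all invariant factors of ∂_1 are 1 so no torsion. So H_0 = Z.
rank ∂_1 = 3, rank ∂_2 = 0 ⇒ b_1 = 4 − 3 − 0 = 1. So H_1 = Z.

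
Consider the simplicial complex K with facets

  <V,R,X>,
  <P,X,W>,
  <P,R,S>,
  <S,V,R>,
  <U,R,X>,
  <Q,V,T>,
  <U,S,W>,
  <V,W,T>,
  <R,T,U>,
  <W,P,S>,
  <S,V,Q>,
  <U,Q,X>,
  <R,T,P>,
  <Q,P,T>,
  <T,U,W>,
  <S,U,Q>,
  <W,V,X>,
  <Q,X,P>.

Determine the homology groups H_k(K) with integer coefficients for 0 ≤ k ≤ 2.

Fix the vertex order P < Q < R < S < T < U < V < W < X and write every simplex with vertices in increasing order. Then dim K = 2 and the simplices of K are:

  0-simplices (9): P, Q, R, S, T, U, V, W, X
  1-simplices (27): PQ, PR, PS, PT, PW, PX, QS, QT, QU, QV, QX, RS, RT, RU, RV, RX, SU, SV, SW, TU, TV, TW, UW, UX, VW, VX, WX
  2-simplices (18): PQT, PQX, PRS, PRT, PSW, PWX, QSU, QSV, QTV, QUX, RSV, RTU, RUX, RVX, SUW, TUW, TVW, VWX

so the chain groups are C_0 ≅ Z^9, C_1 ≅ Z^27, C_2 ≅ Z^18.

The boundary map ∂_1: C_1 → C_0 is given by ∂[p,q] = [q] − [p]. For instance
  ∂RU = U − R.
As a 9×27 matrix over Z this has rank 8, with invariant factors (1,1,1,1,1,1,1,1).

Boundary ∂_2: C_2 → C_1 acts by ∂[p,q,r] = [q,r] − [p,r] + [p,q]. For instance
  ∂RTU = TU − RU + RT,
  ∂VWX = WX − VX + VW.
This gives a 27×18 integer matrix of rank 17; reducing to Smith normal form yields diagonal entries (1,1,1,1,1,1,1,1,1,1,1,1,1,1,1,1,1).

Computing H_k = (kernel of ∂_k) / (image of ∂_{k+1}):

  H_0: rank C_0 − rank ∂_1 = 9 − 8 = 1, and the invariant factors of ∂_1 are all 1, so H_0 = Z.
  H_1: rank ker ∂_1 − rank ∂_2 = (27 − 8) − 17 = 2, and the invariant factors of ∂_2 are all 1, so H_1 = Z^2.
  H_2: rank ker ∂_2 − rank ∂_3 = (18 − 17) − 0 = 1, and there is no ∂_3, so H_2 = Z.

As a check, the Euler characteristic is 9 − 27 + 18 = 0, which agrees with 1 − 2 + 1 = 0.
(K is a triangulation of the torus T^2.)

H_0 = Z,  H_1 = Z^2,  H_2 = Z.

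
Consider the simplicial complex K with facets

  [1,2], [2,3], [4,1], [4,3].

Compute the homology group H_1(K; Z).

Fix the vertex order 1 < 2 < 3 < 4 and write every simplex with vertices in increasing order. Then dim K = 1 and the simplices of K are:

  0-simplices (4): [1], [2], [3], [4]
  1-simplices (4): [1,2], [1,4], [2,3], [3,4]

Hence C_0 ≅ Z^4, C_1 ≅ Z^4.

∂_1: C_1 → C_0 is given by ∂[p,q] = [q] − [p]. For instance
  ∂[2,3] = [3] − [2].
The resulting 4×4 matrix has rank 3, and its Smith normal form has invariant factors (1,1,1).

Reading off H_k = ker ∂_k / im ∂_{k+1}:

  H_1: rank ker ∂_1 − rank ∂_2 = (4 − 3) − 0 = 1, and there is no ∂_2, so H_1 = Z.

(K is a triangulation of the circle S^1.)

H_1 = Z.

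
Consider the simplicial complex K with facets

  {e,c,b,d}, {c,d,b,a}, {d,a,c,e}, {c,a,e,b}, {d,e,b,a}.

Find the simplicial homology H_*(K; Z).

Order the vertices as a < b < c < d < e. Listing each simplex with vertices in this order, K has dimension 3 with simplices:

  0-simplices (5): a, b, c, d, e
  1-simplices (10): ab, ac, ad, ae, bc, bd, be, cd, ce, de
  2-simplices (10): abc, abd, abe, acd, ace, ade, bcd, bce, bde, cde
  3-simplices (5): abcd, abce, abde, acde, bcde

Hence C_0 ≅ Z^5, C_1 ≅ Z^10, C_2 ≅ Z^10, C_3 ≅ Z^5.

∂_1: C_1 → C_0 sends each edge [p,q] (with p < q) to q − p. For instance
  ∂ad = d − a.
The resulting 5×10 matrix has rank 4, and its Smith normal form has invariant factors (1,1,1,1).

The boundary map ∂_2: C_2 → C_1 acts by ∂[p,q,r] = [q,r] − [p,r] + [p,q]. For instance
  ∂abc = bc − ac + ab,
  ∂ade = de − ae + ad.
This gives a 10×10 integer matrix of rank 6; reducing to Smith normal form yields diagonal entries (1,1,1,1,1,1).

∂_3: C_3 → C_2 sends each 3-simplex σ to the alternating sum Σ_i (−1)^i (σ with its i-th vertex removed). For instance
  ∂abde = bde − ade + abe − abd,
  ∂abce = bce − ace + abe − abc.
The resulting 10×5 matrix has rank 4, and its Smith normal form has invariant factors (1,1,1,1).

Reading off H_k = ker ∂_k / im ∂_{k+1}:

  H_0: rank C_0 − rank ∂_1 = 5 − 4 = 1, and the invariant factors of ∂_1 are all 1, so H_0 = Z.
  H_1: rank ker ∂_1 − rank ∂_2 = (10 − 4) − 6 = 0, and the invariant factors of ∂_2 are all 1, so H_1 = 0.
  H_2: rank ker ∂_2 − rank ∂_3 = (10 − 6) − 4 = 0, and the invariant factors of ∂_3 are all 1, so H_2 = 0.
  H_3: rank ker ∂_3 − rank ∂_4 = (5 − 4) − 0 = 1, and there is no ∂_4, so H_3 = Z.

H_0 ≅ Z,  H_1 = 0,  H_2 = 0,  H_3 ≅ Z.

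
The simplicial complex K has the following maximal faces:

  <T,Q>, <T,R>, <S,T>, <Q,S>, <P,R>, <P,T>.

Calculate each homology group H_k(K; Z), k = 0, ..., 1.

H_0 = Z,  H_1 = Z^2.

Fix the vertex order P < Q < R < S < T and write every simplex with vertices in increasing order. Then dim K = 1 and the simplices of K are:

  0-simplices (5): P, Q, R, S, T
  1-simplices (6): PR, PT, QS, QT, RT, ST

so the chain groups are C_0 ≅ Z^5, C_1 ≅ Z^6.

Boundary ∂_1: C_1 → C_0 maps an edge to its endpoints' difference, ∂[p,q] = q − p. For instance
  ∂ST = T − S.
As a 5×6 matrix over Z this has rank 4, with invariant factors (1,1,1,1).

Reading off H_k = ker ∂_k / im ∂_{k+1}:

  H_0: rank C_0 − rank ∂_1 = 5 − 4 = 1, and the invariant factors of ∂_1 are all 1, so H_0 = Z.
  H_1: rank ker ∂_1 − rank ∂_2 = (6 − 4) − 0 = 2, and there is no ∂_2, so H_1 = Z^2.

As a check, the Euler characteristic is 5 − 6 = -1, which agrees with 1 − 2 = -1.
(K is a triangulation of a wedge of 2 circles.)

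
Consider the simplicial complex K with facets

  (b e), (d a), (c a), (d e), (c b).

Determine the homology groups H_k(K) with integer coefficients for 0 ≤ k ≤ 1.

H_0 ≅ Z,  H_1 ≅ Z.

We work with the vertex ordering a < b < c < d < e. The simplices of K, each written with vertices in increasing order, are:

  0-simplices (5): a, b, c, d, e
  1-simplices (5): ac, ad, bc, be, de

giving chain groups C_0 ≅ Z^5, C_1 ≅ Z^5.

Boundary ∂_1: C_1 → C_0 is given by ∂[p,q] = [q] − [p]. For instance
  ∂be = e − b.
The resulting 5×5 matrix has rank 4, and its Smith normal form has invariant factors (1,1,1,1).

Computing H_k = (kernel of ∂_k) / (image of ∂_{k+1}):

  H_0: rank C_0 − rank ∂_1 = 5 − 4 = 1, and the invariant factors of ∂_1 are all 1, so H_0 ≅ Z.
  H_1: rank ker ∂_1 − rank ∂_2 = (5 − 4) − 0 = 1, and there is no ∂_2, so H_1 ≅ Z.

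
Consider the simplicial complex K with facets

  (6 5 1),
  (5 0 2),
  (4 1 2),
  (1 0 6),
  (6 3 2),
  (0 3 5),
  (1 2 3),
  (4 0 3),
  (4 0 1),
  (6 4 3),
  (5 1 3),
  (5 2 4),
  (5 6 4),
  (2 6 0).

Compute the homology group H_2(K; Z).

Take the total order 0 < 1 < 2 < 3 < 4 < 5 < 6 on the vertex set. Then K (dimension 2) consists of the simplices:

  0-simplices (7): [0], [1], [2], [3], [4], [5], [6]
  1-simplices (21): [0,1], [0,2], [0,3], [0,4], [0,5], [0,6], [1,2], [1,3], [1,4], [1,5], [1,6], [2,3], [2,4], [2,5], [2,6], [3,4], [3,5], [3,6], [4,5], [4,6], [5,6]
  2-simplices (14): [0,1,4], [0,1,6], [0,2,5], [0,2,6], [0,3,4], [0,3,5], [1,2,3], [1,2,4], [1,3,5], [1,5,6], [2,3,6], [2,4,5], [3,4,6], [4,5,6]

so the chain groups are C_0 ≅ Z^7, C_1 ≅ Z^21, C_2 ≅ Z^14.

∂_1: C_1 → C_0 is given by ∂[p,q] = [q] − [p]. For instance
  ∂[2,5] = [5] − [2].
The resulting 7×21 matrix has rank 6, and its Smith normal form has invariant factors (1,1,1,1,1,1).

∂_2: C_2 → C_1 maps a triangle to the signed sum of its edges. For instance
  ∂[0,1,6] = [1,6] − [0,6] + [0,1],
  ∂[0,2,5] = [2,5] − [0,5] + [0,2].
The resulting 21×14 matrix has rank 13, and its Smith normal form has invariant factors (1,1,1,1,1,1,1,1,1,1,1,1,1).

From H_k ≅ ker(∂_k) / im(∂_{k+1}) we obtain:

  H_2: rank ker ∂_2 − rank ∂_3 = (14 − 13) − 0 = 1, and there is no ∂_3, so H_2 = Z.

H_2 ≅ Z.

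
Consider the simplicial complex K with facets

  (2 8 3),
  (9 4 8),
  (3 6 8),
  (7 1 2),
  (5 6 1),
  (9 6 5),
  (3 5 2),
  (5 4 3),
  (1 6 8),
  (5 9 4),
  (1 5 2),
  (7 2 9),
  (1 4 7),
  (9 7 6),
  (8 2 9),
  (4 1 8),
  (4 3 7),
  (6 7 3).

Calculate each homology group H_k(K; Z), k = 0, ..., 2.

H_0 ≅ Z,  H_1 ≅ Z^2,  H_2 ≅ Z.

K has 9 vertices, 27 edges, 18 triangles.
rank ∂_0 = 0, rank ∂_1 = 8 ⇒ b_0 = 9 − 0 − 8 = 1; all invariant factors of ∂_1 are 1 so no torsion. So H_0 = Z.
rank ∂_1 = 8, rank ∂_2 = 17 ⇒ b_1 = 27 − 8 − 17 = 2; all invariant factors of ∂_2 are 1 so no torsion. So H_1 = Z^2.
rank ∂_2 = 17, rank ∂_3 = 0 ⇒ b_2 = 18 − 17 − 0 = 1. So H_2 = Z.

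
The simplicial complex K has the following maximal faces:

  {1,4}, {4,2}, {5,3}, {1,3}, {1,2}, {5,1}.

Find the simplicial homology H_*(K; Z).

H_0 ≅ Z,  H_1 ≅ Z^2.

K has 5 vertices, 6 edges.
rank ∂_0 = 0, rank ∂_1 = 4 ⇒ b_0 = 5 − 0 − 4 = 1; all invariant factors of ∂_1 are 1 so no torsion. So H_0 = Z.
rank ∂_1 = 4, rank ∂_2 = 0 ⇒ b_1 = 6 − 4 − 0 = 2. So H_1 = Z^2.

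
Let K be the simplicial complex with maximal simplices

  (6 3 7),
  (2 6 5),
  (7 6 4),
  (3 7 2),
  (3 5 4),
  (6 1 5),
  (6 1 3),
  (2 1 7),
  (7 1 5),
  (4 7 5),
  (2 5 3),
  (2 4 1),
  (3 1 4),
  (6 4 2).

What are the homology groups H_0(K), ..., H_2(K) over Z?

Order the vertices as 1 < 2 < 3 < 4 < 5 < 6 < 7. Listing each simplex with vertices in this order, K has dimension 2 with simplices:

  0-simplices (7): [1], [2], [3], [4], [5], [6], [7]
  1-simplices (21): [1,2], [1,3], [1,4], [1,5], [1,6], [1,7], [2,3], [2,4], [2,5], [2,6], [2,7], [3,4], [3,5], [3,6], [3,7], [4,5], [4,6], [4,7], [5,6], [5,7], [6,7]
  2-simplices (14): [1,2,4], [1,2,7], [1,3,4], [1,3,6], [1,5,6], [1,5,7], [2,3,5], [2,3,7], [2,4,6], [2,5,6], [3,4,5], [3,6,7], [4,5,7], [4,6,7]

Hence C_0 ≅ Z^7, C_1 ≅ Z^21, C_2 ≅ Z^14.

Boundary ∂_1: C_1 → C_0 sends each edge [p,q] (with p < q) to q − p. For instance
  ∂[5,6] = [6] − [5].
As a 7×21 matrix over Z this has rank 6, with invariant factors (1,1,1,1,1,1).

The boundary map ∂_2: C_2 → C_1 maps a triangle to the signed sum of its edges. For instance
  ∂[3,6,7] = [6,7] − [3,7] + [3,6],
  ∂[2,3,7] = [3,7] − [2,7] + [2,3].
The 21×14 boundary matrix has rank 13 and Smith normal form diag(1,1,1,1,1,1,1,1,1,1,1,1,1).

Computing H_k = (kernel of ∂_k) / (image of ∂_{k+1}):

  H_0: rank C_0 − rank ∂_1 = 7 − 6 = 1, and the invariant factors of ∂_1 are all 1, so H_0 ≅ Z.
  H_1: rank ker ∂_1 − rank ∂_2 = (21 − 6) − 13 = 2, and the invariant factors of ∂_2 are all 1, so H_1 ≅ Z^2.
  H_2: rank ker ∂_2 − rank ∂_3 = (14 − 13) − 0 = 1, and there is no ∂_3, so H_2 ≅ Z.

H_0 = Z,  H_1 = Z^2,  H_2 = Z.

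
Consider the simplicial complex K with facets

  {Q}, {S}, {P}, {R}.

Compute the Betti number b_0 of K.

Take the total order P < Q < R < S on the vertex set. Then K (dimension 0) consists of the simplices:

  0-simplices (4): P, Q, R, S

giving chain groups C_0 ≅ Z^4.

Reading off H_k = ker ∂_k / im ∂_{k+1}:

  H_0: rank C_0 − rank ∂_1 = 4 − 0 = 4, and there is no ∂_1, so H_0 ≅ Z^4.

Hence the Betti numbers are b_0 = 4.

b_0 = 4.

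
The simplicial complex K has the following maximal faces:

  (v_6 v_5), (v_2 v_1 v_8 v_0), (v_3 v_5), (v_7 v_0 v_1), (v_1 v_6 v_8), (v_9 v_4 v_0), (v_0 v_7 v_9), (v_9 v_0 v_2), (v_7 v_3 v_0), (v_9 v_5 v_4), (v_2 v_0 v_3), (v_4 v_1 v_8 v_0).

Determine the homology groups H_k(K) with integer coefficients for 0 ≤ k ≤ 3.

K has 10 vertices, 24 edges, 15 triangles, 2 3-simplices.
rank ∂_0 = 0, rank ∂_1 = 9 ⇒ b_0 = 10 − 0 − 9 = 1; all invariant factors of ∂_1 are 1 so no torsion. So H_0 ≅ Z.
rank ∂_1 = 9, rank ∂_2 = 13 ⇒ b_1 = 24 − 9 − 13 = 2; all invariant factors of ∂_2 are 1 so no torsion. So H_1 ≅ Z^2.
rank ∂_2 = 13, rank ∂_3 = 2 ⇒ b_2 = 15 − 13 − 2 = 0; all invariant factors of ∂_3 are 1 so no torsion. So H_2 ≅ 0.
rank ∂_3 = 2, rank ∂_4 = 0 ⇒ b_3 = 2 − 2 − 0 = 0. So H_3 ≅ 0.

H_0 = Z,  H_1 = Z^2,  H_2 = 0,  H_3 = 0.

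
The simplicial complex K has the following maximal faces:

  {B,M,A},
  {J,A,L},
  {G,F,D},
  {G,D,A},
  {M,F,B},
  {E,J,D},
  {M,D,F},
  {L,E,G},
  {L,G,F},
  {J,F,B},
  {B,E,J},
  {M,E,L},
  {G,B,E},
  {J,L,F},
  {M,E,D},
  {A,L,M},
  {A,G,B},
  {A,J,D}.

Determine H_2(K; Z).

K has 9 vertices, 27 edges, 18 triangles.
rank ∂_2 = 17, rank ∂_3 = 0 ⇒ b_2 = 18 − 17 − 0 = 1. So H_2 ≅ Z.

H_2 = Z.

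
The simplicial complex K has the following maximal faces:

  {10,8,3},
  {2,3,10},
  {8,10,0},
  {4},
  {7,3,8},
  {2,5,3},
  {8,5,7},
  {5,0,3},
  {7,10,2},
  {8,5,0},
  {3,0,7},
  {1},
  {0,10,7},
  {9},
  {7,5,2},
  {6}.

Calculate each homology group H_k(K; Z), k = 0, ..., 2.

H_0 = Z^5,  H_1 = Z/2,  H_2 = 0.

Take the total order 0 < 1 < 2 < 3 < 4 < 5 < 6 < 7 < 8 < 9 < 10 on the vertex set. Then K (dimension 2) consists of the simplices:

  0-simplices (11): [0], [1], [2], [3], [4], [5], [6], [7], [8], [9], [10]
  1-simplices (18): [0,3], [0,5], [0,7], [0,8], [0,10], [2,3], [2,5], [2,7], [2,10], [3,5], [3,7], [3,8], [3,10], [5,7], [5,8], [7,8], [7,10], [8,10]
  2-simplices (12): [0,3,5], [0,3,7], [0,5,8], [0,7,10], [0,8,10], [2,3,5], [2,3,10], [2,5,7], [2,7,10], [3,7,8], [3,8,10], [5,7,8]

Hence C_0 ≅ Z^11, C_1 ≅ Z^18, C_2 ≅ Z^12.

The boundary map ∂_1: C_1 → C_0 is given by ∂[p,q] = [q] − [p].
The 11×18 boundary matrix has rank 6 and Smith normal form diag(1,1,1,1,1,1).

∂_2: C_2 → C_1 sends each 2-simplex [p,q,r] to [q,r] − [p,r] + [p,q]. For instance
  ∂[2,3,10] = [3,10] − [2,10] + [2,3],
  ∂[3,8,10] = [8,10] − [3,10] + [3,8].
This gives a 18×12 integer matrix of rank 12; reducing to Smith normal form yields diagonal entries (1,1,1,1,1,1,1,1,1,1,1,2).

Now H_k = ker ∂_k / im ∂_{k+1}, so:

  H_0: rank C_0 − rank ∂_1 = 11 − 6 = 5, and the invariant factors of ∂_1 are all 1, so H_0 ≅ Z^5.
  H_1: rank ker ∂_1 − rank ∂_2 = (18 − 6) − 12 = 0, and ∂_2 has invariant factor 2 > 1, so H_1 ≅ Z/2.
  H_2: rank ker ∂_2 − rank ∂_3 = (12 − 12) − 0 = 0, and there is no ∂_3, so H_2 ≅ 0.

As a check, the Euler characteristic is 11 − 18 + 12 = 5, which agrees with 5 − 0 + 0 = 5.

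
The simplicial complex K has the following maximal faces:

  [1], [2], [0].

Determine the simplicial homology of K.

H_0 = Z^3.

K has 3 vertices.
rank ∂_0 = 0, rank ∂_1 = 0 ⇒ b_0 = 3 − 0 − 0 = 3. So H_0 = Z^3.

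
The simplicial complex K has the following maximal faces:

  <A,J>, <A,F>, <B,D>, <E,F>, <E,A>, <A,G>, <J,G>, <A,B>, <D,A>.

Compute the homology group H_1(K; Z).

H_1 = Z^3.

K has 7 vertices, 9 edges.
rank ∂_1 = 6, rank ∂_2 = 0 ⇒ b_1 = 9 − 6 − 0 = 3. So H_1 = Z^3.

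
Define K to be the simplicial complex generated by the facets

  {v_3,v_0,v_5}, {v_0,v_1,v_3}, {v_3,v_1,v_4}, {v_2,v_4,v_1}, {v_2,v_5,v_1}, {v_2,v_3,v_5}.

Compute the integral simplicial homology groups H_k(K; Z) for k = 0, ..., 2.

K has 6 vertices, 12 edges, 6 triangles.
rank ∂_0 = 0, rank ∂_1 = 5 ⇒ b_0 = 6 − 0 − 5 = 1; all invariant factors of ∂_1 are 1 so no torsion. So H_0 ≅ Z.
rank ∂_1 = 5, rank ∂_2 = 6 ⇒ b_1 = 12 − 5 − 6 = 1; all invariant factors of ∂_2 are 1 so no torsion. So H_1 ≅ Z.
rank ∂_2 = 6, rank ∂_3 = 0 ⇒ b_2 = 6 − 6 − 0 = 0. So H_2 ≅ 0.

H_0 = Z,  H_1 = Z,  H_2 = 0.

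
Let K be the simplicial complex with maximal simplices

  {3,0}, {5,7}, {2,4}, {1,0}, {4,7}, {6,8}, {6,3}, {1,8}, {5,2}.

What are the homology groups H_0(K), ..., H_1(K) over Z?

K has 9 vertices, 9 edges.
rank ∂_0 = 0, rank ∂_1 = 7 ⇒ b_0 = 9 − 0 − 7 = 2; all invariant factors of ∂_1 are 1 so no torsion. So H_0 = Z^2.
rank ∂_1 = 7, rank ∂_2 = 0 ⇒ b_1 = 9 − 7 − 0 = 2. So H_1 = Z^2.

H_0 ≅ Z^2,  H_1 ≅ Z^2.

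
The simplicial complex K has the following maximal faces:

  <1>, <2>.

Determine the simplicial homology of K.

H_0 = Z^2.

We work with the vertex ordering 1 < 2. The simplices of K, each written with vertices in increasing order, are:

  0-simplices (2): [1], [2]

so the chain groups are C_0 ≅ Z^2.

From H_k ≅ ker(∂_k) / im(∂_{k+1}) we obtain:

  H_0: rank C_0 − rank ∂_1 = 2 − 0 = 2, and there is no ∂_1, so H_0 ≅ Z^2.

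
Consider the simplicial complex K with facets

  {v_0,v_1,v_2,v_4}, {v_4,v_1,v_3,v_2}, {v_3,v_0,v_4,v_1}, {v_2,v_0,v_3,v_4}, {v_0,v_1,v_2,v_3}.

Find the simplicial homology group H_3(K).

Order the vertices as v_0 < v_1 < v_2 < v_3 < v_4. Listing each simplex with vertices in this order, K has dimension 3 with simplices:

  0-simplices (5): [v_0], [v_1], [v_2], [v_3], [v_4]
  1-simplices (10): [v_0,v_1], [v_0,v_2], [v_0,v_3], [v_0,v_4], [v_1,v_2], [v_1,v_3], [v_1,v_4], [v_2,v_3], [v_2,v_4], [v_3,v_4]
  2-simplices (10): [v_0,v_1,v_2], [v_0,v_1,v_3], [v_0,v_1,v_4], [v_0,v_2,v_3], [v_0,v_2,v_4], [v_0,v_3,v_4], [v_1,v_2,v_3], [v_1,v_2,v_4], [v_1,v_3,v_4], [v_2,v_3,v_4]
  3-simplices (5): [v_0,v_1,v_2,v_3], [v_0,v_1,v_2,v_4], [v_0,v_1,v_3,v_4], [v_0,v_2,v_3,v_4], [v_1,v_2,v_3,v_4]

so the chain groups are C_0 ≅ Z^5, C_1 ≅ Z^10, C_2 ≅ Z^10, C_3 ≅ Z^5.

∂_1: C_1 → C_0 is given by ∂[p,q] = [q] − [p]. For instance
  ∂[v_2,v_4] = [v_4] − [v_2].
This gives a 5×10 integer matrix of rank 4; reducing to Smith normal form yields diagonal entries (1,1,1,1).

Boundary ∂_2: C_2 → C_1 maps a triangle to the signed sum of its edges. For instance
  ∂[v_0,v_1,v_3] = [v_1,v_3] − [v_0,v_3] + [v_0,v_1],
  ∂[v_0,v_1,v_2] = [v_1,v_2] − [v_0,v_2] + [v_0,v_1].
This gives a 10×10 integer matrix of rank 6; reducing to Smith normal form yields diagonal entries (1,1,1,1,1,1).

The boundary map ∂_3: C_3 → C_2 sends each 3-simplex σ to the alternating sum Σ_i (−1)^i (σ with its i-th vertex removed). For instance
  ∂[v_0,v_2,v_3,v_4] = [v_2,v_3,v_4] − [v_0,v_3,v_4] + [v_0,v_2,v_4] − [v_0,v_2,v_3],
  ∂[v_0,v_1,v_2,v_4] = [v_1,v_2,v_4] − [v_0,v_2,v_4] + [v_0,v_1,v_4] − [v_0,v_1,v_2].
The 10×5 boundary matrix has rank 4 and Smith normal form diag(1,1,1,1).

Reading off H_k = ker ∂_k / im ∂_{k+1}:

  H_3: rank ker ∂_3 − rank ∂_4 = (5 − 4) − 0 = 1, and there is no ∂_4, so H_3 = Z.

H_3 = Z.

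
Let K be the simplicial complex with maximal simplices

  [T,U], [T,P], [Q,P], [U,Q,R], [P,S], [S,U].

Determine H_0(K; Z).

We work with the vertex ordering P < Q < R < S < T < U. The simplices of K, each written with vertices in increasing order, are:

  0-simplices (6): P, Q, R, S, T, U
  1-simplices (8): PQ, PS, PT, QR, QU, RU, SU, TU
  2-simplices (1): QRU

so the chain groups are C_0 ≅ Z^6, C_1 ≅ Z^8, C_2 ≅ Z^1.

∂_1: C_1 → C_0 sends each edge [p,q] (with p < q) to q − p. For instance
  ∂PS = S − P.
As a 6×8 matrix over Z this has rank 5, with invariant factors (1,1,1,1,1).

∂_2: C_2 → C_1 acts by ∂[p,q,r] = [q,r] − [p,r] + [p,q]. For instance
  ∂QRU = RU − QU + QR.
The resulting 8×1 matrix has rank 1, and its Smith normal form has invariant factors (1).

Now H_k = ker ∂_k / im ∂_{k+1}, so:

  H_0: rank C_0 − rank ∂_1 = 6 − 5 = 1, and the invariant factors of ∂_1 are all 1, so H_0 ≅ Z.

H_0 = Z.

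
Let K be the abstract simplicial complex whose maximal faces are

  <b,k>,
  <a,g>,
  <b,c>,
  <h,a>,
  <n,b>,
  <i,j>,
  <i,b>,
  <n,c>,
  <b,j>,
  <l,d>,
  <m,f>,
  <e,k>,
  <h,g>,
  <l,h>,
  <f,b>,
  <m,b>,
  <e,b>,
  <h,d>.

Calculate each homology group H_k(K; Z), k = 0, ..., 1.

We work with the vertex ordering a < b < c < d < e < f < g < h < i < j < k < l < m < n. The simplices of K, each written with vertices in increasing order, are:

  0-simplices (14): a, b, c, d, e, f, g, h, i, j, k, l, m, n
  1-simplices (18): ag, ah, bc, be, bf, bi, bj, bk, bm, bn, cn, dh, dl, ek, fm, gh, hl, ij

Hence C_0 ≅ Z^14, C_1 ≅ Z^18.

∂_1: C_1 → C_0 is given by ∂[p,q] = [q] − [p]. For instance
  ∂hl = l − h.
As a 14×18 matrix over Z this has rank 12, with invariant factors (1,1,1,1,1,1,1,1,1,1,1,1).

Now H_k = ker ∂_k / im ∂_{k+1}, so:

  H_0: rank C_0 − rank ∂_1 = 14 − 12 = 2, and the invariant factors of ∂_1 are all 1, so H_0 ≅ Z^2.
  H_1: rank ker ∂_1 − rank ∂_2 = (18 − 12) − 0 = 6, and there is no ∂_2, so H_1 ≅ Z^6.

As a check, the Euler characteristic is 14 − 18 = -4, which agrees with 2 − 6 = -4.
(K is a triangulation of the disjoint union of a wedge of 4 circles and a wedge of 2 circles.)

H_0 ≅ Z^2,  H_1 ≅ Z^6.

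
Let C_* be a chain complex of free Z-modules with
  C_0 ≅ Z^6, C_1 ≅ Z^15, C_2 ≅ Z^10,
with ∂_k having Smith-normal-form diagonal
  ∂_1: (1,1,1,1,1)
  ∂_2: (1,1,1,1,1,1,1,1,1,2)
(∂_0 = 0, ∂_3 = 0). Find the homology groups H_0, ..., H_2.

H_0 = Z,  H_1 = Z/2,  H_2 = 0.

H_0: b_0 = 6 − 0 − 5 = 1; torsion from ∂_1 factors > 1: none. So H_0 = Z.
H_1: b_1 = 15 − 5 − 10 = 0; torsion from ∂_2 factors > 1: [2]. So H_1 = Z/2.
H_2: b_2 = 10 − 10 − 0 = 0; torsion from ∂_3 factors > 1: none. So H_2 = 0.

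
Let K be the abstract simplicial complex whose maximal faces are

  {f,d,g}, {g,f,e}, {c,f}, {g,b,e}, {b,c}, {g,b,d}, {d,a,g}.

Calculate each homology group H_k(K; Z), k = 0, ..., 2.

Order the vertices as a < b < c < d < e < f < g. Listing each simplex with vertices in this order, K has dimension 2 with simplices:

  0-simplices (7): a, b, c, d, e, f, g
  1-simplices (12): ad, ag, bc, bd, be, bg, cf, df, dg, ef, eg, fg
  2-simplices (5): adg, bdg, beg, dfg, efg

so the chain groups are C_0 ≅ Z^7, C_1 ≅ Z^12, C_2 ≅ Z^5.

The boundary map ∂_1: C_1 → C_0 sends each edge [p,q] (with p < q) to q − p. For instance
  ∂cf = f − c.
As a 7×12 matrix over Z this has rank 6, with invariant factors (1,1,1,1,1,1).

∂_2: C_2 → C_1 sends each 2-simplex [p,q,r] to [q,r] − [p,r] + [p,q]. For instance
  ∂bdg = dg − bg + bd,
  ∂dfg = fg − dg + df.
The resulting 12×5 matrix has rank 5, and its Smith normal form has invariant factors (1,1,1,1,1).

Computing H_k = (kernel of ∂_k) / (image of ∂_{k+1}):

  H_0: rank C_0 − rank ∂_1 = 7 − 6 = 1, and the invariant factors of ∂_1 are all 1, so H_0 = Z.
  H_1: rank ker ∂_1 − rank ∂_2 = (12 − 6) − 5 = 1, and the invariant factors of ∂_2 are all 1, so H_1 = Z.
  H_2: rank ker ∂_2 − rank ∂_3 = (5 − 5) − 0 = 0, and there is no ∂_3, so H_2 = 0.

H_0 = Z,  H_1 = Z,  H_2 = 0.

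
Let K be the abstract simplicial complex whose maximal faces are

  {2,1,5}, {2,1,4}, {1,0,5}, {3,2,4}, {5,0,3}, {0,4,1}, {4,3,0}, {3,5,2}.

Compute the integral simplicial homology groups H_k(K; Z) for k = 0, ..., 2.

H_0 = Z,  H_1 = 0,  H_2 = Z.

Order the vertices as 0 < 1 < 2 < 3 < 4 < 5. Listing each simplex with vertices in this order, K has dimension 2 with simplices:

  0-simplices (6): [0], [1], [2], [3], [4], [5]
  1-simplices (12): [0,1], [0,3], [0,4], [0,5], [1,2], [1,4], [1,5], [2,3], [2,4], [2,5], [3,4], [3,5]
  2-simplices (8): [0,1,4], [0,1,5], [0,3,4], [0,3,5], [1,2,4], [1,2,5], [2,3,4], [2,3,5]

so the chain groups are C_0 ≅ Z^6, C_1 ≅ Z^12, C_2 ≅ Z^8.

The boundary map ∂_1: C_1 → C_0 maps an edge to its endpoints' difference, ∂[p,q] = q − p. For instance
  ∂[2,3] = [3] − [2].
This gives a 6×12 integer matrix of rank 5; reducing to Smith normal form yields diagonal entries (1,1,1,1,1).

Boundary ∂_2: C_2 → C_1 sends each 2-simplex [p,q,r] to [q,r] − [p,r] + [p,q]. For instance
  ∂[2,3,5] = [3,5] − [2,5] + [2,3],
  ∂[0,3,4] = [3,4] − [0,4] + [0,3].
This gives a 12×8 integer matrix of rank 7; reducing to Smith normal form yields diagonal entries (1,1,1,1,1,1,1).

Now H_k = ker ∂_k / im ∂_{k+1}, so:

  H_0: rank C_0 − rank ∂_1 = 6 − 5 = 1, and the invariant factors of ∂_1 are all 1, so H_0 ≅ Z.
  H_1: rank ker ∂_1 − rank ∂_2 = (12 − 5) − 7 = 0, and the invariant factors of ∂_2 are all 1, so H_1 ≅ 0.
  H_2: rank ker ∂_2 − rank ∂_3 = (8 − 7) − 0 = 1, and there is no ∂_3, so H_2 ≅ Z.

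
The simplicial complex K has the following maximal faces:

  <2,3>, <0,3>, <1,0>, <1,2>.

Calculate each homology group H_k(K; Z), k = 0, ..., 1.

H_0 = Z,  H_1 = Z.

K has 4 vertices, 4 edges.
rank ∂_0 = 0, rank ∂_1 = 3 ⇒ b_0 = 4 − 0 − 3 = 1; all invariant factors of ∂_1 are 1 so no torsion. So H_0 = Z.
rank ∂_1 = 3, rank ∂_2 = 0 ⇒ b_1 = 4 − 3 − 0 = 1. So H_1 = Z.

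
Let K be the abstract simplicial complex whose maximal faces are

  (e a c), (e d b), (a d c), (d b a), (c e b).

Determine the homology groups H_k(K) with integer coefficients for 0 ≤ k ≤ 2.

H_0 = Z,  H_1 = Z,  H_2 = 0.

Order the vertices as a < b < c < d < e. Listing each simplex with vertices in this order, K has dimension 2 with simplices:

  0-simplices (5): a, b, c, d, e
  1-simplices (10): ab, ac, ad, ae, bc, bd, be, cd, ce, de
  2-simplices (5): abd, acd, ace, bce, bde

Hence C_0 ≅ Z^5, C_1 ≅ Z^10, C_2 ≅ Z^5.

The boundary map ∂_1: C_1 → C_0 sends each edge [p,q] (with p < q) to q − p. For instance
  ∂ab = b − a.
As a 5×10 matrix over Z this has rank 4, with invariant factors (1,1,1,1).

∂_2: C_2 → C_1 maps a triangle to the signed sum of its edges. For instance
  ∂bce = ce − be + bc,
  ∂acd = cd − ad + ac.
The resulting 10×5 matrix has rank 5, and its Smith normal form has invariant factors (1,1,1,1,1).

Now H_k = ker ∂_k / im ∂_{k+1}, so:

  H_0: rank C_0 − rank ∂_1 = 5 − 4 = 1, and the invariant factors of ∂_1 are all 1, so H_0 = Z.
  H_1: rank ker ∂_1 − rank ∂_2 = (10 − 4) − 5 = 1, and the invariant factors of ∂_2 are all 1, so H_1 = Z.
  H_2: rank ker ∂_2 − rank ∂_3 = (5 − 5) − 0 = 0, and there is no ∂_3, so H_2 = 0.

As a check, the Euler characteristic is 5 − 10 + 5 = 0, which agrees with 1 − 1 + 0 = 0.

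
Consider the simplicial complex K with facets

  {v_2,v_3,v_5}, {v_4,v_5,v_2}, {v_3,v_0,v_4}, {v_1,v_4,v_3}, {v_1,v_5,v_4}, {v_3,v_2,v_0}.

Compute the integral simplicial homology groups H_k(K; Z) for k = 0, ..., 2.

H_0 ≅ Z,  H_1 ≅ Z,  H_2 = 0.

K has 6 vertices, 12 edges, 6 triangles.
rank ∂_0 = 0, rank ∂_1 = 5 ⇒ b_0 = 6 − 0 − 5 = 1; all invariant factors of ∂_1 are 1 so no torsion. So H_0 = Z.
rank ∂_1 = 5, rank ∂_2 = 6 ⇒ b_1 = 12 − 5 − 6 = 1; all invariant factors of ∂_2 are 1 so no torsion. So H_1 = Z.
rank ∂_2 = 6, rank ∂_3 = 0 ⇒ b_2 = 6 − 6 − 0 = 0. So H_2 = 0.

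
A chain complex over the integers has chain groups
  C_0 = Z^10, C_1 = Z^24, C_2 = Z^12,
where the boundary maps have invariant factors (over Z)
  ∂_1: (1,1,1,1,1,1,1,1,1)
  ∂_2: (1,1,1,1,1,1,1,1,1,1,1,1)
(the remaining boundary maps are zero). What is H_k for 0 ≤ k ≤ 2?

H_0: b_0 = 10 − 0 − 9 = 1; torsion from ∂_1 factors > 1: none. So H_0 = Z.
H_1: b_1 = 24 − 9 − 12 = 3; torsion from ∂_2 factors > 1: none. So H_1 = Z^3.
H_2: b_2 = 12 − 12 − 0 = 0; torsion from ∂_3 factors > 1: none. So H_2 = 0.

H_0 = Z,  H_1 = Z^3,  H_2 = 0.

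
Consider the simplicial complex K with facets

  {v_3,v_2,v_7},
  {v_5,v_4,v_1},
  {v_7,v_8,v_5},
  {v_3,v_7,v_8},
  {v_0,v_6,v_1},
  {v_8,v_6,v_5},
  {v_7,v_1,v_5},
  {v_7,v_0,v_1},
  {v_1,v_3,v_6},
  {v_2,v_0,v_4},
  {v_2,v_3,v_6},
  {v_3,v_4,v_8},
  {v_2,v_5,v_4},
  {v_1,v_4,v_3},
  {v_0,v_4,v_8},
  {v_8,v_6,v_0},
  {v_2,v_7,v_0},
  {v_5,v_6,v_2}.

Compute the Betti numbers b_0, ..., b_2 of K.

b_0 = 1, b_1 = 2, b_2 = 1.

Fix the vertex order v_0 < v_1 < v_2 < v_3 < v_4 < v_5 < v_6 < v_7 < v_8 and write every simplex with vertices in increasing order. Then dim K = 2 and the simplices of K are:

  0-simplices (9): [v_0], [v_1], [v_2], [v_3], [v_4], [v_5], [v_6], [v_7], [v_8]
  1-simplices (27): (27 of them)
  2-simplices (18): (18 of them)

giving chain groups C_0 ≅ Z^9, C_1 ≅ Z^27, C_2 ≅ Z^18.

∂_1: C_1 → C_0 sends each edge [p,q] (with p < q) to q − p. For instance
  ∂[v_1,v_4] = [v_4] − [v_1].
This gives a 9×27 integer matrix of rank 8; reducing to Smith normal form yields diagonal entries (1,1,1,1,1,1,1,1).

The boundary map ∂_2: C_2 → C_1 acts by ∂[p,q,r] = [q,r] − [p,r] + [p,q]. For instance
  ∂[v_2,v_3,v_7] = [v_3,v_7] − [v_2,v_7] + [v_2,v_3],
  ∂[v_0,v_6,v_8] = [v_6,v_8] − [v_0,v_8] + [v_0,v_6].
As a 27×18 matrix over Z this has rank 17, with invariant factors (1,1,1,1,1,1,1,1,1,1,1,1,1,1,1,1,1).

Reading off H_k = ker ∂_k / im ∂_{k+1}:

  H_0: rank C_0 − rank ∂_1 = 9 − 8 = 1, and the invariant factors of ∂_1 are all 1, so H_0 ≅ Z.
  H_1: rank ker ∂_1 − rank ∂_2 = (27 − 8) − 17 = 2, and the invariant factors of ∂_2 are all 1, so H_1 ≅ Z^2.
  H_2: rank ker ∂_2 − rank ∂_3 = (18 − 17) − 0 = 1, and there is no ∂_3, so H_2 ≅ Z.

As a check, the Euler characteristic is 9 − 27 + 18 = 0, which agrees with 1 − 2 + 1 = 0.

Hence the Betti numbers are b_0 = 1, b_1 = 2, b_2 = 1.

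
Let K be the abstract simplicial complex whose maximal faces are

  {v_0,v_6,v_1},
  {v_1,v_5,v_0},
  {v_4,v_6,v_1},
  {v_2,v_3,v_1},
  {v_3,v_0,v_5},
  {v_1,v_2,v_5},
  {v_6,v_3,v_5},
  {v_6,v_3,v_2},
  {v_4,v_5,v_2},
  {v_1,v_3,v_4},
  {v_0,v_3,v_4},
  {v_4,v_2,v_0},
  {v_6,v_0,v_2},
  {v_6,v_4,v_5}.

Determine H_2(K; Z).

H_2 ≅ Z.

Take the total order v_0 < v_1 < v_2 < v_3 < v_4 < v_5 < v_6 on the vertex set. Then K (dimension 2) consists of the simplices:

  0-simplices (7): [v_0], [v_1], [v_2], [v_3], [v_4], [v_5], [v_6]
  1-simplices (21): (21 of them)
  2-simplices (14): (14 of them)

giving chain groups C_0 ≅ Z^7, C_1 ≅ Z^21, C_2 ≅ Z^14.

∂_1: C_1 → C_0 is given by ∂[p,q] = [q] − [p].
The resulting 7×21 matrix has rank 6, and its Smith normal form has invariant factors (1,1,1,1,1,1).

The boundary map ∂_2: C_2 → C_1 sends each 2-simplex [p,q,r] to [q,r] − [p,r] + [p,q]. For instance
  ∂[v_0,v_1,v_6] = [v_1,v_6] − [v_0,v_6] + [v_0,v_1],
  ∂[v_0,v_3,v_5] = [v_3,v_5] − [v_0,v_5] + [v_0,v_3].
This gives a 21×14 integer matrix of rank 13; reducing to Smith normal form yields diagonal entries (1,1,1,1,1,1,1,1,1,1,1,1,1).

Computing H_k = (kernel of ∂_k) / (image of ∂_{k+1}):

  H_2: rank ker ∂_2 − rank ∂_3 = (14 − 13) − 0 = 1, and there is no ∂_3, so H_2 = Z.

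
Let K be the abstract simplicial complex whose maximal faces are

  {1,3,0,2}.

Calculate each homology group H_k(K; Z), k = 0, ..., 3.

H_0 = Z,  H_1 = 0,  H_2 = 0,  H_3 = 0.

Fix the vertex order 0 < 1 < 2 < 3 and write every simplex with vertices in increasing order. Then dim K = 3 and the simplices of K are:

  0-simplices (4): [0], [1], [2], [3]
  1-simplices (6): [0,1], [0,2], [0,3], [1,2], [1,3], [2,3]
  2-simplices (4): [0,1,2], [0,1,3], [0,2,3], [1,2,3]
  3-simplices (1): [0,1,2,3]

giving chain groups C_0 ≅ Z^4, C_1 ≅ Z^6, C_2 ≅ Z^4, C_3 ≅ Z^1.

∂_1: C_1 → C_0 maps an edge to its endpoints' difference, ∂[p,q] = q − p.
The resulting 4×6 matrix has rank 3, and its Smith normal form has invariant factors (1,1,1).

∂_2: C_2 → C_1 sends each 2-simplex [p,q,r] to [q,r] − [p,r] + [p,q]. For instance
  ∂[0,1,2] = [1,2] − [0,2] + [0,1],
  ∂[0,2,3] = [2,3] − [0,3] + [0,2].
The 6×4 boundary matrix has rank 3 and Smith normal form diag(1,1,1).

∂_3: C_3 → C_2 sends each 3-simplex σ to the alternating sum Σ_i (−1)^i (σ with its i-th vertex removed). For instance
  ∂[0,1,2,3] = [1,2,3] − [0,2,3] + [0,1,3] − [0,1,2].
This gives a 4×1 integer matrix of rank 1; reducing to Smith normal form yields diagonal entries (1).

Now H_k = ker ∂_k / im ∂_{k+1}, so:

  H_0: rank C_0 − rank ∂_1 = 4 − 3 = 1, and the invariant factors of ∂_1 are all 1, so H_0 ≅ Z.
  H_1: rank ker ∂_1 − rank ∂_2 = (6 − 3) − 3 = 0, and the invariant factors of ∂_2 are all 1, so H_1 ≅ 0.
  H_2: rank ker ∂_2 − rank ∂_3 = (4 − 3) − 1 = 0, and the invariant factors of ∂_3 are all 1, so H_2 ≅ 0.
  H_3: rank ker ∂_3 − rank ∂_4 = (1 − 1) − 0 = 0, and there is no ∂_4, so H_3 ≅ 0.

As a check, the Euler characteristic is 4 − 6 + 4 − 1 = 1, which agrees with 1 − 0 + 0 − 0 = 1.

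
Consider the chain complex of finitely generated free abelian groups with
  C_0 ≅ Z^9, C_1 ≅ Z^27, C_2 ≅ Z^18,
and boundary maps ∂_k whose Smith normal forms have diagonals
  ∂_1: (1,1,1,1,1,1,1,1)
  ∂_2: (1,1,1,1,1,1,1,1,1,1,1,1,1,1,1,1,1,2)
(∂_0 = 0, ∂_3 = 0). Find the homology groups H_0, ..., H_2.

H_0 ≅ Z,  H_1 ≅ Z × Z/2,  H_2 = 0.

H_0: b_0 = 9 − 0 − 8 = 1; torsion from ∂_1 factors > 1: none. So H_0 ≅ Z.
H_1: b_1 = 27 − 8 − 18 = 1; torsion from ∂_2 factors > 1: [2]. So H_1 ≅ Z × Z/2.
H_2: b_2 = 18 − 18 − 0 = 0; torsion from ∂_3 factors > 1: none. So H_2 ≅ 0.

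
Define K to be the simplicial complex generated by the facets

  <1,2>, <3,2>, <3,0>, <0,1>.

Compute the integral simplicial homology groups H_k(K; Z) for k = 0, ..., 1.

Take the total order 0 < 1 < 2 < 3 on the vertex set. Then K (dimension 1) consists of the simplices:

  0-simplices (4): [0], [1], [2], [3]
  1-simplices (4): [0,1], [0,3], [1,2], [2,3]

giving chain groups C_0 ≅ Z^4, C_1 ≅ Z^4.

Boundary ∂_1: C_1 → C_0 sends each edge [p,q] (with p < q) to q − p.
As a 4×4 matrix over Z this has rank 3, with invariant factors (1,1,1).

Computing H_k = (kernel of ∂_k) / (image of ∂_{k+1}):

  H_0: rank C_0 − rank ∂_1 = 4 − 3 = 1, and the invariant factors of ∂_1 are all 1, so H_0 ≅ Z.
  H_1: rank ker ∂_1 − rank ∂_2 = (4 − 3) − 0 = 1, and there is no ∂_2, so H_1 ≅ Z.

As a check, the Euler characteristic is 4 − 4 = 0, which agrees with 1 − 1 = 0.
(K is a triangulation of the circle S^1.)

H_0 = Z,  H_1 = Z.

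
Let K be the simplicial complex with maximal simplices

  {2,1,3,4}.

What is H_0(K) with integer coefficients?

H_0 ≅ Z.

K has 4 vertices, 6 edges, 4 triangles, 1 3-simplex.
rank ∂_0 = 0, rank ∂_1 = 3 ⇒ b_0 = 4 − 0 − 3 = 1; all invariant factors of ∂_1 are 1 so no torsion. So H_0 = Z.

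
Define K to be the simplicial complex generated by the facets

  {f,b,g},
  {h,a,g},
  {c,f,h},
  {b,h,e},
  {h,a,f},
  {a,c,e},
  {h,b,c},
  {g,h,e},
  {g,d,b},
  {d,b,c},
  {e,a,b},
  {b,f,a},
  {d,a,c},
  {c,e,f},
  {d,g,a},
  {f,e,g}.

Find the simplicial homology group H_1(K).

Take the total order a < b < c < d < e < f < g < h on the vertex set. Then K (dimension 2) consists of the simplices:

  0-simplices (8): a, b, c, d, e, f, g, h
  1-simplices (24): ab, ac, ad, ae, af, ag, ah, bc, bd, be, bf, bg, bh, cd, ce, cf, ch, dg, ef, eg, eh, fg, fh, gh
  2-simplices (16): abe, abf, acd, ace, adg, afh, agh, bcd, bch, bdg, beh, bfg, cef, cfh, efg, egh

Hence C_0 ≅ Z^8, C_1 ≅ Z^24, C_2 ≅ Z^16.

Boundary ∂_1: C_1 → C_0 is given by ∂[p,q] = [q] − [p].
The 8×24 boundary matrix has rank 7 and Smith normal form diag(1,1,1,1,1,1,1).

The boundary map ∂_2: C_2 → C_1 sends each 2-simplex [p,q,r] to [q,r] − [p,r] + [p,q]. For instance
  ∂cef = ef − cf + ce,
  ∂bcd = cd − bd + bc.
The resulting 24×16 matrix has rank 15, and its Smith normal form has invariant factors (1,1,1,1,1,1,1,1,1,1,1,1,1,1,1).

From H_k ≅ ker(∂_k) / im(∂_{k+1}) we obtain:

  H_1: rank ker ∂_1 − rank ∂_2 = (24 − 7) − 15 = 2, and the invariant factors of ∂_2 are all 1, so H_1 = Z^2.

(K is a triangulation of the torus T^2.)

H_1 ≅ Z^2.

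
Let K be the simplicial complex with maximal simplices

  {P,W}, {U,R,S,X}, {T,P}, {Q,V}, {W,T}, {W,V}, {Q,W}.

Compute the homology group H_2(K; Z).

Fix the vertex order P < Q < R < S < T < U < V < W < X and write every simplex with vertices in increasing order. Then dim K = 3 and the simplices of K are:

  0-simplices (9): P, Q, R, S, T, U, V, W, X
  1-simplices (12): PT, PW, QV, QW, RS, RU, RX, SU, SX, TW, UX, VW
  2-simplices (4): RSU, RSX, RUX, SUX
  3-simplices (1): RSUX

so the chain groups are C_0 ≅ Z^9, C_1 ≅ Z^12, C_2 ≅ Z^4, C_3 ≅ Z^1.

The boundary map ∂_1: C_1 → C_0 is given by ∂[p,q] = [q] − [p].
The 9×12 boundary matrix has rank 7 and Smith normal form diag(1,1,1,1,1,1,1).

∂_2: C_2 → C_1 sends each 2-simplex [p,q,r] to [q,r] − [p,r] + [p,q]. For instance
  ∂RSU = SU − RU + RS,
  ∂SUX = UX − SX + SU.
As a 12×4 matrix over Z this has rank 3, with invariant factors (1,1,1).

Boundary ∂_3: C_3 → C_2 sends each 3-simplex σ to the alternating sum Σ_i (−1)^i (σ with its i-th vertex removed). For instance
  ∂RSUX = SUX − RUX + RSX − RSU.
As a 4×1 matrix over Z this has rank 1, with invariant factors (1).

Reading off H_k = ker ∂_k / im ∂_{k+1}:

  H_2: rank ker ∂_2 − rank ∂_3 = (4 − 3) − 1 = 0, and the invariant factors of ∂_3 are all 1, so H_2 ≅ 0.

(K is a triangulation of the disjoint union of a wedge of 2 circles and the 3-simplex.)

H_2 = 0.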